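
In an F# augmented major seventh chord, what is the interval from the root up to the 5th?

augmented 5th

Spelling the chord: F#-A#-C##-E#.
The root is F# and the 5th is C##.
F# up to C## is 8 semitones, a half step wider than a perfect fifth, so the interval is augmented.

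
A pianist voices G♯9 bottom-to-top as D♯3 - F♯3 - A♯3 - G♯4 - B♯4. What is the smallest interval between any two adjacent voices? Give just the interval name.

m3

Adjacent intervals: D♯3→F♯3 = minor third; F♯3→A♯3 = major third; A♯3→G♯4 = minor seventh; G♯4→B♯4 = major third.
The smallest is D♯3 to F♯3, a minor third (3 semitones).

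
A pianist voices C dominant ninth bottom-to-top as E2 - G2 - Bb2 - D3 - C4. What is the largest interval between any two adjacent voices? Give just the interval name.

minor seventh

Adjacent intervals: E2→G2 = minor third; G2→Bb2 = minor third; Bb2→D3 = major third; D3→C4 = minor seventh.
The largest is D3 to C4, a minor seventh (10 semitones).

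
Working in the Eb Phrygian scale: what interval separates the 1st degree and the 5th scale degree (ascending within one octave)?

The scale runs Eb Fb Gb Ab Bb Cb Db.
1st degree = Eb; 5th degree = Bb.
Counting 5 letters and 7 half steps from Eb gives a perfect fifth.

perfect fifth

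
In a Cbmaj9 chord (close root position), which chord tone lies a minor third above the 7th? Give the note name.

Db

Cb major ninth is spelled Cb–Eb–Gb–Bb–Db.
The 7th is Bb. A minor third above Bb is Db.
Db is the chord's 9th.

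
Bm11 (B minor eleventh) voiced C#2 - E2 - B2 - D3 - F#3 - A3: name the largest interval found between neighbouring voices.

Adjacent intervals: C#2→E2 = minor third; E2→B2 = perfect fifth; B2→D3 = minor third; D3→F#3 = major third; F#3→A3 = minor third.
The largest is E2 to B2, a perfect fifth (7 semitones).

perfect fifth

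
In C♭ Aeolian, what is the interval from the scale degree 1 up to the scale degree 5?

P5

C♭ natural minor: C♭ D♭ E𝄫 F♭ G♭ A𝄫 B𝄫.
That puts C♭ below G♭.
Counting 5 letters and 7 half steps from C♭ gives a perfect fifth.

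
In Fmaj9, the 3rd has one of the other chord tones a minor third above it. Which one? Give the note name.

Spelling the chord: F, A, C, E, G.
The 3rd is A. A minor third above A is C.
C is the chord's 5th.

C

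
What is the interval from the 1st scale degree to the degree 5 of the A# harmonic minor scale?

Spelling the A# harmonic minor scale: A# B# C# D# E# F# G##.
1st scale degree = A#; degree 5 = E#.
Counting 5 letters and 7 half steps from A# gives a perfect fifth.

perfect fifth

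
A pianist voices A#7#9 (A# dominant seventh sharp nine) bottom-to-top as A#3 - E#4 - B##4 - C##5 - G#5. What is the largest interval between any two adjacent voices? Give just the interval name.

augmented fifth

Adjacent intervals: A#3→E#4 = perfect fifth; E#4→B##4 = augmented fifth; B##4→C##5 = minor second; C##5→G#5 = diminished fifth.
The largest is E#4 to B##4, an augmented fifth (8 semitones).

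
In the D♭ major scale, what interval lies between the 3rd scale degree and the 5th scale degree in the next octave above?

minor tenth

Spelling the D♭ major scale: D♭ E♭ F G♭ A♭ B♭ C.
3rd scale degree = F; 5th degree (up an octave) = A♭.
10 letter names make it a tenth; at 15 semitones (a half step narrower than major) the quality is minor.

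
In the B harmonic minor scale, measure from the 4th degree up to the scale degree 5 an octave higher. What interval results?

B harmonic minor: B C# D E F# G A#.
That puts E below F#.
From E to F# is 14 semitones, exactly the major ninth.

major ninth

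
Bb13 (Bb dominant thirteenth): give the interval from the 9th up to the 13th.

perfect fifth

Bb13 (Bb dominant thirteenth): Bb D F Ab C G.
So we need the interval from C up to G.
C up to G spans 5 letter names and 7 semitones — a perfect fifth.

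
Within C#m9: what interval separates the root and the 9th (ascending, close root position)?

Spelling the chord: C#–E–G#–B–D#.
Root = C#; 9th = D#.
From C# to D# is 14 semitones, exactly the major ninth.

major 9th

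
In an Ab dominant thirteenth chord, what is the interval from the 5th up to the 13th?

M9

Ab13 (Ab dominant thirteenth): Ab–C–Eb–Gb–Bb–F.
That puts Eb below F.
From Eb to F is 14 semitones, exactly the major ninth.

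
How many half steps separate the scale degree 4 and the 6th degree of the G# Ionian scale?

4

The scale is G# A# B# C# D# E# F##.
C# up to E# is a major third — 4 semitones.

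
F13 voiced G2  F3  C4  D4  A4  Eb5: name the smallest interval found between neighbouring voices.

Adjacent intervals: G2→F3 = minor seventh; F3→C4 = perfect fifth; C4→D4 = major second; D4→A4 = perfect fifth; A4→Eb5 = diminished fifth.
The smallest is C4 to D4, a major second (2 semitones).

major second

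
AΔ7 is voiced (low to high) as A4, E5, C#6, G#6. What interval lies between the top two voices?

Those voices are C#6 and G#6.
Counting 5 letters and 7 half steps from C# gives a perfect fifth.

perfect fifth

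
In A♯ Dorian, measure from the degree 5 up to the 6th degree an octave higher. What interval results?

A♯ dorian: A♯ B♯ C♯ D♯ E♯ F𝄪 G♯.
Degree 5 = E♯; scale degree 6 (up an octave) = F𝄪.
From E♯ to F𝄪 is 14 semitones, exactly the major ninth.

major ninth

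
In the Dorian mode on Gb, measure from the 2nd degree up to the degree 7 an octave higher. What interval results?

m13

Spelling the Dorian mode on Gb: Gb Ab Bbb Cb Db Eb Fb.
So we need the interval from Ab up to Fb.
From Ab to Fb: 20 semitones over a thirteenth = minor.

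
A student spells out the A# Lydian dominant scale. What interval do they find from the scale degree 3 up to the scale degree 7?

diminished fifth

A# lydian dominant: A# B# C## D## E# F## G#.
That puts C## below G#.
C## up to G# is 6 semitones, a half step narrower than a perfect fifth, so the interval is diminished.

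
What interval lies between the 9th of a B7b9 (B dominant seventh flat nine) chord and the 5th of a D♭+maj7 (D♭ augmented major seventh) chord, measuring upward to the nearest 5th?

major sixth

The 9th of B7b9 (B dominant seventh flat nine) is C; the 5th of D♭+maj7 (D♭ augmented major seventh) is A.
Counting 6 letters and 9 half steps from C gives a major sixth.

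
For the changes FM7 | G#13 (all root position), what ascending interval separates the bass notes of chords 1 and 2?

The roots are F and G#.
2 letter names make it a second; at 3 semitones (a half step wider than major) the quality is augmented.

augmented second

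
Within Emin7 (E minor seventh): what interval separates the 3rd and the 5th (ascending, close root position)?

major third

Emin7 (E minor seventh): E G B D.
The 3rd is G and the 5th is B.
From G to B is 4 semitones, exactly the major third.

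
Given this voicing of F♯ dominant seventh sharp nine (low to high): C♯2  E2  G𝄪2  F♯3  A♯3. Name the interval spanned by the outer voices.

The outer voices are C♯2 and A♯3.
Counting 13 letters and 21 half steps from C♯ gives a major thirteenth.

major 13th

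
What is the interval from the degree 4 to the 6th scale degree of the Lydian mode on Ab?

Spelling the Lydian mode on Ab: Ab Bb C D Eb F G.
That puts D below F.
3 letter names make it a third; at 3 semitones (a half step narrower than major) the quality is minor.

minor third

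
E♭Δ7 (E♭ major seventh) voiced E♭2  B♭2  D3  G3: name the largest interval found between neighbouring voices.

perfect 5th

Adjacent intervals: E♭2→B♭2 = perfect fifth; B♭2→D3 = major third; D3→G3 = perfect fourth.
The largest is E♭2 to B♭2, a perfect fifth (7 semitones).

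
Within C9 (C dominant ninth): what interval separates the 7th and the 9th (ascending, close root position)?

major third

C dominant ninth is spelled C, E, G, Bb, D.
So we need the interval from Bb up to D.
From Bb to D is 4 semitones, exactly the major third.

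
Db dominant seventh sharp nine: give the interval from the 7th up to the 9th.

Db dominant seventh sharp nine is spelled Db–F–Ab–Cb–E.
So we need the interval from Cb up to E.
Cb up to E is 5 semitones, a half step wider than a major third, so the interval is augmented.

augmented third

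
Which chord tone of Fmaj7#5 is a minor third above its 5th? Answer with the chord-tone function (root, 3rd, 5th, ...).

Spelling the chord: F, A, C#, E.
The 5th is C#. A minor third above C# is E.
E is the chord's 7th.

7th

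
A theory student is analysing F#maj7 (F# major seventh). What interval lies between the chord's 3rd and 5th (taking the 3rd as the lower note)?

F# major seventh is spelled F# A# C# E#.
The 3rd is A# and the 5th is C#.
A# up to C# is 3 semitones, a half step narrower than a major third, so the interval is minor.

m3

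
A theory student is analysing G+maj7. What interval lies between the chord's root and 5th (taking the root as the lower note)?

augmented fifth

The chord tones of Gmaj7#5 (G augmented major seventh) are G–B–D#–F#.
Root = G; 5th = D#.
From G to D#: 8 semitones over a fifth = augmented.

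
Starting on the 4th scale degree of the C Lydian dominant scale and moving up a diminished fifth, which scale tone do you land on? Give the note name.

The scale is C D E F# G A Bb.
The 4th scale degree is F#; a diminished fifth above that is C — scale degree 1.

C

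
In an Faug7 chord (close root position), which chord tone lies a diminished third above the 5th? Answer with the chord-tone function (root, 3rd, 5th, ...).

The chord tones of F7#5 are F-A-C#-Eb.
The 5th is C#. A diminished third above C# is Eb.
Eb is the chord's 7th.

7th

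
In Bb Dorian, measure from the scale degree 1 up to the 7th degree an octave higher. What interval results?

minor fourteenth

The scale runs Bb C Db Eb F G Ab.
That puts Bb below Ab.
14 letter names make it a fourteenth; at 22 semitones (a half step narrower than major) the quality is minor.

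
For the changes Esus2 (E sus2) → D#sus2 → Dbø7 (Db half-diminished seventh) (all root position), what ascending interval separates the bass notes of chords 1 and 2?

major seventh

The roots are E and D#.
From E to D# is 11 semitones, exactly the major seventh.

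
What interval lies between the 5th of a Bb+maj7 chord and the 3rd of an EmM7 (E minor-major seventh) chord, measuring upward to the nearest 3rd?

m2

Bb+maj7 has F# as its 5th, and EmM7 (E minor-major seventh) has G as its 3rd.
F# up to G is 1 semitone, a half step narrower than a major second, so the interval is minor.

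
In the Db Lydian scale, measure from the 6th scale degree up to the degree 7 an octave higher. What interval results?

M9

The scale runs Db Eb F G Ab Bb C.
6th scale degree = Bb; scale degree 7 (up an octave) = C.
Bb up to C spans 9 letter names and 14 semitones — a major ninth.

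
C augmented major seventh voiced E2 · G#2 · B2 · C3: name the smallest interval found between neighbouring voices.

minor 2nd

Adjacent intervals: E2→G#2 = major third; G#2→B2 = minor third; B2→C3 = minor second.
The smallest is B2 to C3, a minor second (1 semitone).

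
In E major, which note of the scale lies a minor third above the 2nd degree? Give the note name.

A

The scale is E F# G# A B C# D#.
The 2nd degree is F#; a minor third above that is A — scale degree 4.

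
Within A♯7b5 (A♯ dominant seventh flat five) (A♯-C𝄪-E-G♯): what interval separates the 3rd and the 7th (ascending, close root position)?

3rd = C𝄪; 7th = G♯.
5 letter names make it a fifth; at 6 semitones (a half step narrower than perfect) the quality is diminished.
That tritone between 3rd and 7th is what gives the dominant seventh its pull toward resolution.

diminished fifth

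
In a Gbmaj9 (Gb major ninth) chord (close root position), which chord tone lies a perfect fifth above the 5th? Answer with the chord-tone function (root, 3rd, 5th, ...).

The chord tones of Gbmaj9 are Gb–Bb–Db–F–Ab.
The 5th is Db. A perfect fifth above Db is Ab.
Ab is the chord's 9th.

9th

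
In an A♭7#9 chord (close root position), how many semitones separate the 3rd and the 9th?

A♭7#9: A♭, C, E♭, G♭, B.
C to B is a major seventh: 11 semitones.

11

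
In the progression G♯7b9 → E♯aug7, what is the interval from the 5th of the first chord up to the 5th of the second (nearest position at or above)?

The 5th of G♯7b9 is D♯; the 5th of E♯aug7 is B𝄪.
6 letter names make it a sixth; at 10 semitones (a half step wider than major) the quality is augmented.

A6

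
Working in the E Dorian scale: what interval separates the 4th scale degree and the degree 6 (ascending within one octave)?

E dorian: E F♯ G A B C♯ D.
The 4th scale degree is A and the degree 6 is C♯.
From A to C♯ is 4 semitones, exactly the major third.

major third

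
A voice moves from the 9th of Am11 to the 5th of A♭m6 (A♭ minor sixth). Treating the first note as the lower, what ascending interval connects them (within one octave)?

d4

Am11 has B as its 9th, and A♭m6 (A♭ minor sixth) has E♭ as its 5th.
4 letter names make it a fourth; at 4 semitones (a half step narrower than perfect) the quality is diminished.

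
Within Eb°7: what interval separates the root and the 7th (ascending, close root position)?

Ebdim7 (Eb diminished seventh): Eb Gb Bbb Dbb.
Root = Eb; 7th = Dbb.
7 letter names make it a seventh; at 9 semitones (a whole step narrower than major) the quality is diminished.

diminished seventh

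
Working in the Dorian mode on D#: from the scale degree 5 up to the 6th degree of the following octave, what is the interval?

Spelling the Dorian mode on D#: D# E# F# G# A# B# C#.
Scale degree 5 = A#; 6th scale degree (up an octave) = B#.
Counting 9 letters and 14 half steps from A# gives a major ninth.

major ninth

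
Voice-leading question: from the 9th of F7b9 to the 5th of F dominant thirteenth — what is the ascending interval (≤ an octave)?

A4

The 9th of F7b9 is Gb; the 5th of F dominant thirteenth is C.
4 letter names make it a fourth; at 6 semitones (a half step wider than perfect) the quality is augmented.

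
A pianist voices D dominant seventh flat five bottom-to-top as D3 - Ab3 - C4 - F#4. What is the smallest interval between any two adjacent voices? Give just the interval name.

major third

Adjacent intervals: D3→Ab3 = diminished fifth; Ab3→C4 = major third; C4→F#4 = augmented fourth.
The smallest is Ab3 to C4, a major third (4 semitones).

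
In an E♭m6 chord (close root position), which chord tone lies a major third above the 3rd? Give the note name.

Bb

E♭min6 is spelled E♭, G♭, B♭, C.
The 3rd is G♭. A major third above G♭ is B♭.
B♭ is the chord's 5th.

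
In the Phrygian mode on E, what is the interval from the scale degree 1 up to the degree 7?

minor seventh

Spelling the Phrygian mode on E: E F G A B C D.
That puts E below D.
E up to D is 10 semitones, a half step narrower than a major seventh, so the interval is minor.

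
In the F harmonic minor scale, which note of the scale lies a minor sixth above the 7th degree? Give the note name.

C

The scale is F G Ab Bb C Db E.
The 7th degree is E; a minor sixth above that is C — scale degree 5.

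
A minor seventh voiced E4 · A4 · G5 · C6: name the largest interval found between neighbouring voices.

minor seventh

Adjacent intervals: E4→A4 = perfect fourth; A4→G5 = minor seventh; G5→C6 = perfect fourth.
The largest is A4 to G5, a minor seventh (10 semitones).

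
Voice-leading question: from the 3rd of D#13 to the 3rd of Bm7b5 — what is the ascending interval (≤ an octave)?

D#13 has F## as its 3rd, and Bm7b5 has D as its 3rd.
F## up to D is 7 semitones, a whole step narrower than a major sixth, so the interval is diminished.

d6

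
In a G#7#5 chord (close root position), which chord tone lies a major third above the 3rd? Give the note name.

D##

G#aug7 (G# augmented seventh) is spelled G#, B#, D##, F#.
The 3rd is B#. A major third above B# is D##.
D## is the chord's 5th.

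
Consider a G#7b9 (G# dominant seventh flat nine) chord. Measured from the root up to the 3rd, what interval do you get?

major third

Spelling the chord: G# B# D# F# A.
That puts G# below B#.
Counting 3 letters and 4 half steps from G# gives a major third.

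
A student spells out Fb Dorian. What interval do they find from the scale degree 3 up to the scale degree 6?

The scale runs Fb Gb Abb Bbb Cb Db Ebb.
The scale degree 3 is Abb and the scale degree 6 is Db.
4 letter names make it a fourth; at 6 semitones (a half step wider than perfect) the quality is augmented.

augmented 4th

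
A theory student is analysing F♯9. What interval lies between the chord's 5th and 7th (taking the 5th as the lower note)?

F♯9 is spelled F♯ A♯ C♯ E G♯.
5th = C♯; 7th = E.
C♯ up to E is 3 semitones, a half step narrower than a major third, so the interval is minor.

minor third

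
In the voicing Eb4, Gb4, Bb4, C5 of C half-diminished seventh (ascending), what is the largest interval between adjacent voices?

Adjacent intervals: Eb4→Gb4 = minor third; Gb4→Bb4 = major third; Bb4→C5 = major second.
The largest is Gb4 to Bb4, a major third (4 semitones).

M3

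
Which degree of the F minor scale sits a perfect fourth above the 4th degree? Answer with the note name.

Eb

The scale is F G A♭ B♭ C D♭ E♭.
The 4th degree is B♭; a perfect fourth above that is E♭ — scale degree 7.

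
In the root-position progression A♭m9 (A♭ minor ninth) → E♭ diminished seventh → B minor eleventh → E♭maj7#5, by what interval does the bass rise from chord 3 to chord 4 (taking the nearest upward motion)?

diminished 4th

The roots are B and E♭.
4 letter names make it a fourth; at 4 semitones (a half step narrower than perfect) the quality is diminished.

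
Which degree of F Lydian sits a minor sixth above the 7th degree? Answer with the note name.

C

The scale is F G A B C D E.
The 7th degree is E; a minor sixth above that is C — scale degree 5.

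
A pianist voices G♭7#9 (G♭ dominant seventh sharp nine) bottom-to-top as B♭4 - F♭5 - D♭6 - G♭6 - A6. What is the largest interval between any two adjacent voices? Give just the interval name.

major 6th

Adjacent intervals: B♭4→F♭5 = diminished fifth; F♭5→D♭6 = major sixth; D♭6→G♭6 = perfect fourth; G♭6→A6 = augmented second.
The largest is F♭5 to D♭6, a major sixth (9 semitones).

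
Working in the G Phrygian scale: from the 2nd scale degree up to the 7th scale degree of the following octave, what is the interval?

G phrygian: G A♭ B♭ C D E♭ F.
That puts A♭ below F.
Counting 13 letters and 21 half steps from A♭ gives a major thirteenth.

major 13th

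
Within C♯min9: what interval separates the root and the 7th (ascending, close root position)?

minor seventh

C♯ minor ninth: C♯–E–G♯–B–D♯.
The root is C♯ and the 7th is B.
7 letter names make it a seventh; at 10 semitones (a half step narrower than major) the quality is minor.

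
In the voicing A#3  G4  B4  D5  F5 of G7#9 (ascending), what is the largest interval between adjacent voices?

diminished seventh

Adjacent intervals: A#3→G4 = diminished seventh; G4→B4 = major third; B4→D5 = minor third; D5→F5 = minor third.
The largest is A#3 to G4, a diminished seventh (9 semitones).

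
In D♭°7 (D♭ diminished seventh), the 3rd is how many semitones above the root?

3

The chord tones of D♭dim7 (D♭ diminished seventh) are D♭–F♭–A𝄫–C𝄫.
D♭ to F♭ is a minor third: 3 semitones.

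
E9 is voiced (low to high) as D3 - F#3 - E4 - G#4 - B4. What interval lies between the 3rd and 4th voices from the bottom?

major 3rd

Those voices are E4 and G#4.
Counting 3 letters and 4 half steps from E gives a major third.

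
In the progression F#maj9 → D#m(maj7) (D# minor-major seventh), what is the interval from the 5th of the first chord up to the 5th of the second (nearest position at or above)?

major sixth

F#maj9 has C# as its 5th, and D#m(maj7) (D# minor-major seventh) has A# as its 5th.
From C# to A# is 9 semitones, exactly the major sixth.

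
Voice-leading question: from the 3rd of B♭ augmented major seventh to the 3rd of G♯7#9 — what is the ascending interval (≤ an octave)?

augmented sixth

B♭ augmented major seventh has D as its 3rd, and G♯7#9 has B♯ as its 3rd.
6 letter names make it a sixth; at 10 semitones (a half step wider than major) the quality is augmented.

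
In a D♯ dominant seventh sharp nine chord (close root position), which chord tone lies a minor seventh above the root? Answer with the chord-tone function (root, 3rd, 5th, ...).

7th

The chord tones of D♯7#9 are D♯-F𝄪-A♯-C♯-E𝄪.
The root is D♯. A minor seventh above D♯ is C♯.
C♯ is the chord's 7th.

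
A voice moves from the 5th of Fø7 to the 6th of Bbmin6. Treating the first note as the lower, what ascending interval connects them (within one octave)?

Fø7 has Cb as its 5th, and Bbmin6 has G as its 6th.
Cb up to G is 8 semitones, a half step wider than a perfect fifth, so the interval is augmented.

augmented 5th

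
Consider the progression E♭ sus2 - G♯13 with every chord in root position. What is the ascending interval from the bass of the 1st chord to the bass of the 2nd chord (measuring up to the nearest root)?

The roots are E♭ and G♯.
3 letter names make it a third; at 5 semitones (a half step wider than major) the quality is augmented.

A3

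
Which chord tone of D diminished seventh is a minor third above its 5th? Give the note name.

Cb

D diminished seventh is spelled D F A♭ C♭.
The 5th is A♭. A minor third above A♭ is C♭.
C♭ is the chord's 7th.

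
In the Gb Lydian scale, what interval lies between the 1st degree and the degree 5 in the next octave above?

perfect 12th

The scale runs Gb Ab Bb C Db Eb F.
The 1st degree is Gb and the scale degree 5 (up an octave) is Db.
Counting 12 letters and 19 half steps from Gb gives a perfect twelfth.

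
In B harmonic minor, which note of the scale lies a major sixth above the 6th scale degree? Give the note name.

E

The scale is B C# D E F# G A#.
The 6th scale degree is G; a major sixth above that is E — scale degree 4.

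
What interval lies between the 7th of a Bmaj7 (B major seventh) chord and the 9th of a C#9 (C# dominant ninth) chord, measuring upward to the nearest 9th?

perfect 4th

Bmaj7 (B major seventh) has A# as its 7th, and C#9 (C# dominant ninth) has D# as its 9th.
From A# to D# is 5 semitones, exactly the perfect fourth.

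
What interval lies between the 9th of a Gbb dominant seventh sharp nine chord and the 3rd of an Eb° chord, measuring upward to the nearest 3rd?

Gbb dominant seventh sharp nine has Ab as its 9th, and Eb° has Gb as its 3rd.
Ab up to Gb is 10 semitones, a half step narrower than a major seventh, so the interval is minor.

minor seventh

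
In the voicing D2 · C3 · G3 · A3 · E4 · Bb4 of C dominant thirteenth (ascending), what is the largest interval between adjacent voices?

minor seventh

Adjacent intervals: D2→C3 = minor seventh; C3→G3 = perfect fifth; G3→A3 = major second; A3→E4 = perfect fifth; E4→Bb4 = diminished fifth.
The largest is D2 to C3, a minor seventh (10 semitones).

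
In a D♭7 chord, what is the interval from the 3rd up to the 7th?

d5

Spelling the chord: D♭–F–A♭–C♭.
3rd = F; 7th = C♭.
F up to C♭ is 6 semitones, a half step narrower than a perfect fifth, so the interval is diminished.
That tritone between 3rd and 7th is what gives the dominant seventh its pull toward resolution.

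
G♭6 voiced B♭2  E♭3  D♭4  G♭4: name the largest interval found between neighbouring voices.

Adjacent intervals: B♭2→E♭3 = perfect fourth; E♭3→D♭4 = minor seventh; D♭4→G♭4 = perfect fourth.
The largest is E♭3 to D♭4, a minor seventh (10 semitones).

m7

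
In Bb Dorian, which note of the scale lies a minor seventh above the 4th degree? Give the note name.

The scale is Bb C Db Eb F G Ab.
The 4th degree is Eb; a minor seventh above that is Db — scale degree 3.

Db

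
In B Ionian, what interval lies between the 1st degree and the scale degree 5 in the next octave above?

perfect 12th

B major: B C# D# E F# G# A#.
So we need the interval from B up to F#.
From B to F# is 19 semitones, exactly the perfect twelfth.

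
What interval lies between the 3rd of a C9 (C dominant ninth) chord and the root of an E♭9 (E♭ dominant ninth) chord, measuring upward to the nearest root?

The 3rd of C9 (C dominant ninth) is E; the root of E♭9 (E♭ dominant ninth) is E♭.
From E to E♭: 11 semitones over an octave = diminished.

diminished octave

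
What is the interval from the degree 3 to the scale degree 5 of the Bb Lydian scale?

The scale runs Bb C D E F G A.
Degree 3 = D; 5th scale degree = F.
3 letter names make it a third; at 3 semitones (a half step narrower than major) the quality is minor.

minor third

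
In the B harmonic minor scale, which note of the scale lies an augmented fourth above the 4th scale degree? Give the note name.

A#

The scale is B C# D E F# G A#.
The 4th scale degree is E; an augmented fourth above that is A# — scale degree 7.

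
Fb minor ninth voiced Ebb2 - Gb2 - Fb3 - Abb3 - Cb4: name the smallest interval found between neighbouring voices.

Adjacent intervals: Ebb2→Gb2 = major third; Gb2→Fb3 = minor seventh; Fb3→Abb3 = minor third; Abb3→Cb4 = major third.
The smallest is Fb3 to Abb3, a minor third (3 semitones).

minor third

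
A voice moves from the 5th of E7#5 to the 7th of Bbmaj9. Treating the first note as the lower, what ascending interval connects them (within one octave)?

The 5th of E7#5 is B#; the 7th of Bbmaj9 is A.
B# up to A is 9 semitones, a whole step narrower than a major seventh, so the interval is diminished.

d7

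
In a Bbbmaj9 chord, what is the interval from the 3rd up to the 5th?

minor third

Spelling the chord: Bbb-Db-Fb-Ab-Cb.
The 3rd is Db and the 5th is Fb.
From Db to Fb: 3 semitones over a third = minor.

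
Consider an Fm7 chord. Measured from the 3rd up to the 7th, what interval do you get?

perfect fifth

The chord tones of F minor seventh are F-A♭-C-E♭.
That puts A♭ below E♭.
A♭ up to E♭ spans 5 letter names and 7 semitones — a perfect fifth.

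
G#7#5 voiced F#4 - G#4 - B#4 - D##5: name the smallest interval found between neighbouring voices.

M2

Adjacent intervals: F#4→G#4 = major second; G#4→B#4 = major third; B#4→D##5 = major third.
The smallest is F#4 to G#4, a major second (2 semitones).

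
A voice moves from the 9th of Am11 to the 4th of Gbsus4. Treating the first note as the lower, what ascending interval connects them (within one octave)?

diminished 2nd

The 9th of Am11 is B; the 4th of Gbsus4 is Cb.
From B to Cb: 0 semitones over a second = diminished.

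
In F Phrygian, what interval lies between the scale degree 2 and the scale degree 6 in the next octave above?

P12

The scale runs F Gb Ab Bb C Db Eb.
That puts Gb below Db.
Gb up to Db spans 12 letter names and 19 semitones — a perfect twelfth.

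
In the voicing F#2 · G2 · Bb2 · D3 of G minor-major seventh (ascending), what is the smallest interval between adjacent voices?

Adjacent intervals: F#2→G2 = minor second; G2→Bb2 = minor third; Bb2→D3 = major third.
The smallest is F#2 to G2, a minor second (1 semitone).

minor 2nd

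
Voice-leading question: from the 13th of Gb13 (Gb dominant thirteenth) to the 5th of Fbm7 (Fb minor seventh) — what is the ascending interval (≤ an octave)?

Gb13 (Gb dominant thirteenth) has Eb as its 13th, and Fbm7 (Fb minor seventh) has Cb as its 5th.
6 letter names make it a sixth; at 8 semitones (a half step narrower than major) the quality is minor.

minor 6th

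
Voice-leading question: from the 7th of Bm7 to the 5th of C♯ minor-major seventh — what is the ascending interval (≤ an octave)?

Bm7 has A as its 7th, and C♯ minor-major seventh has G♯ as its 5th.
Counting 7 letters and 11 half steps from A gives a major seventh.

major 7th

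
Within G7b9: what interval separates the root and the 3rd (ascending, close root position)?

major 3rd

The chord tones of G7b9 (G dominant seventh flat nine) are G, B, D, F, Ab.
The root is G and the 3rd is B.
From G to B is 4 semitones, exactly the major third.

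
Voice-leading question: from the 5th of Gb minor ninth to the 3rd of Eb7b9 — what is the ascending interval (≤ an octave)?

augmented fourth

The 5th of Gb minor ninth is Db; the 3rd of Eb7b9 is G.
Db up to G is 6 semitones, a half step wider than a perfect fourth, so the interval is augmented.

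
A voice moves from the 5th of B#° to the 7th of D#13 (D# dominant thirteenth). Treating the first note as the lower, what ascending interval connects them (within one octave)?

B#° has F# as its 5th, and D#13 (D# dominant thirteenth) has C# as its 7th.
Counting 5 letters and 7 half steps from F# gives a perfect fifth.

perfect 5th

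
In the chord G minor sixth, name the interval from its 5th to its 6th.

major second

Gm6: G-Bb-D-E.
That puts D below E.
D up to E spans 2 letter names and 2 semitones — a major second.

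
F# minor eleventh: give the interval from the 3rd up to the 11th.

major ninth

Spelling the chord: F#–A–C#–E–G#–B.
The 3rd is A and the 11th is B.
A up to B spans 9 letter names and 14 semitones — a major ninth.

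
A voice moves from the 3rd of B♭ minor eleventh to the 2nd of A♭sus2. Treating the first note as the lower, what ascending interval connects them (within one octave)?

B♭ minor eleventh has D♭ as its 3rd, and A♭sus2 has B♭ as its 2nd.
D♭ up to B♭ spans 6 letter names and 9 semitones — a major sixth.

major sixth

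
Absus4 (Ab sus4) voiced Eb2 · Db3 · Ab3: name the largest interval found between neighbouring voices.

minor 7th

Adjacent intervals: Eb2→Db3 = minor seventh; Db3→Ab3 = perfect fifth.
The largest is Eb2 to Db3, a minor seventh (10 semitones).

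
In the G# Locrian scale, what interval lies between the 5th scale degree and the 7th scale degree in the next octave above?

G# locrian: G# A B C# D E F#.
So we need the interval from D up to F#.
D up to F# spans 10 letter names and 16 semitones — a major tenth.

major 10th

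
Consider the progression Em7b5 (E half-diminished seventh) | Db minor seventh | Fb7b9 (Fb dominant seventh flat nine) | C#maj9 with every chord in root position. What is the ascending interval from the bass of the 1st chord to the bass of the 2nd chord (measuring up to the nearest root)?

The roots are E and Db.
E up to Db is 9 semitones, a whole step narrower than a major seventh, so the interval is diminished.

d7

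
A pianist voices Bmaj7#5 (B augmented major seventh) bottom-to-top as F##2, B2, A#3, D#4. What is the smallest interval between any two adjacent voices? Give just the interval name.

diminished 4th

Adjacent intervals: F##2→B2 = diminished fourth; B2→A#3 = major seventh; A#3→D#4 = perfect fourth.
The smallest is F##2 to B2, a diminished fourth (4 semitones).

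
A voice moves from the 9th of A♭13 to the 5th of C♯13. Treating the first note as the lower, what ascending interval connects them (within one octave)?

augmented 6th

A♭13 has B♭ as its 9th, and C♯13 has G♯ as its 5th.
From B♭ to G♯: 10 semitones over a sixth = augmented.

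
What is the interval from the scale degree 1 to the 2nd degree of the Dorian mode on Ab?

Ab dorian: Ab Bb Cb Db Eb F Gb.
Scale degree 1 = Ab; 2nd degree = Bb.
From Ab to Bb is 2 semitones, exactly the major second.

M2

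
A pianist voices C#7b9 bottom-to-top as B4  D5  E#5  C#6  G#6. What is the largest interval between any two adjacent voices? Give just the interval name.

Adjacent intervals: B4→D5 = minor third; D5→E#5 = augmented second; E#5→C#6 = minor sixth; C#6→G#6 = perfect fifth.
The largest is E#5 to C#6, a minor sixth (8 semitones).

minor sixth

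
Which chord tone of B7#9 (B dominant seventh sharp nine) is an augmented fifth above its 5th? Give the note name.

Spelling the chord: B D♯ F♯ A C𝄪.
The 5th is F♯. An augmented fifth above F♯ is C𝄪.
C𝄪 is the chord's 9th.

C##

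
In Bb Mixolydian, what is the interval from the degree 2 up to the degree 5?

The scale runs Bb C D Eb F G Ab.
The degree 2 is C and the 5th scale degree is F.
C up to F spans 4 letter names and 5 semitones — a perfect fourth.

perfect 4th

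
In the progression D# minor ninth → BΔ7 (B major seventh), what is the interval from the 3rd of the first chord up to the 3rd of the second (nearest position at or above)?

D# minor ninth has F# as its 3rd, and BΔ7 (B major seventh) has D# as its 3rd.
From F# to D# is 9 semitones, exactly the major sixth.

M6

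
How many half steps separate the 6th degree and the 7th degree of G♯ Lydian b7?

1

The scale is G♯ A♯ B♯ C𝄪 D♯ E♯ F♯.
E♯ up to F♯ is a minor second — 1 semitone.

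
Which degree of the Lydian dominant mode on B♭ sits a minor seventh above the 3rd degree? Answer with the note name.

The scale is B♭ C D E F G A♭.
The 3rd degree is D; a minor seventh above that is C — scale degree 2.

C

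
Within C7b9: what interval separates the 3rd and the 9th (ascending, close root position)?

diminished seventh

The chord tones of C7b9 are C-E-G-B♭-D♭.
That puts E below D♭.
E up to D♭ is 9 semitones, a whole step narrower than a major seventh, so the interval is diminished.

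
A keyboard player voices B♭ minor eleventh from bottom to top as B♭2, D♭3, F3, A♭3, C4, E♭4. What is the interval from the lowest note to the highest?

perfect 11th

The outer voices are B♭2 and E♭4.
B♭ up to E♭ spans 11 letter names and 17 semitones — a perfect eleventh.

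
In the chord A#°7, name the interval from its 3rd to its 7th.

diminished 5th

Spelling the chord: A#–C#–E–G.
That puts C# below G.
5 letter names make it a fifth; at 6 semitones (a half step narrower than perfect) the quality is diminished.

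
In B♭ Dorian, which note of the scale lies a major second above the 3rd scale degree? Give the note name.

The scale is B♭ C D♭ E♭ F G A♭.
The 3rd scale degree is D♭; a major second above that is E♭ — scale degree 4.

Eb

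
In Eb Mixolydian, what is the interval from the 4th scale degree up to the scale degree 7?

perfect 4th

Eb mixolydian: Eb F G Ab Bb C Db.
The 4th scale degree is Ab and the 7th scale degree is Db.
Ab up to Db spans 4 letter names and 5 semitones — a perfect fourth.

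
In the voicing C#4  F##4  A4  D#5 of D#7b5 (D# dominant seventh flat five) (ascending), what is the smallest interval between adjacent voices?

diminished third

Adjacent intervals: C#4→F##4 = augmented fourth; F##4→A4 = diminished third; A4→D#5 = augmented fourth.
The smallest is F##4 to A4, a diminished third (2 semitones).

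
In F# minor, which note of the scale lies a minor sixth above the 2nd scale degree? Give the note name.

E

The scale is F# G# A B C# D E.
The 2nd scale degree is G#; a minor sixth above that is E — scale degree 7.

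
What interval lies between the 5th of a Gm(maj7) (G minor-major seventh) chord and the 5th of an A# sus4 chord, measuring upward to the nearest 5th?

augmented 2nd

The 5th of Gm(maj7) (G minor-major seventh) is D; the 5th of A# sus4 is E#.
2 letter names make it a second; at 3 semitones (a half step wider than major) the quality is augmented.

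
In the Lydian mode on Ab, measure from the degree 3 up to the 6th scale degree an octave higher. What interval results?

P11

The scale runs Ab Bb C D Eb F G.
Degree 3 = C; 6th scale degree (up an octave) = F.
C up to F spans 11 letter names and 17 semitones — a perfect eleventh.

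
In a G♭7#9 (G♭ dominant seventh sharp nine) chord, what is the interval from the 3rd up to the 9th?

G♭7#9: G♭-B♭-D♭-F♭-A.
The 3rd is B♭ and the 9th is A.
B♭ up to A spans 7 letter names and 11 semitones — a major seventh.

major seventh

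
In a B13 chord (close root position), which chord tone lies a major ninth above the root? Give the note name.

C#

The chord tones of B13 (B dominant thirteenth) are B, D♯, F♯, A, C♯, G♯.
The root is B. A major ninth above B is C♯.
C♯ is the chord's 9th.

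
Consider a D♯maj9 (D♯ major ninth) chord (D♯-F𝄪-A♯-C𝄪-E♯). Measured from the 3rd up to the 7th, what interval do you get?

The 3rd is F𝄪 and the 7th is C𝄪.
Counting 5 letters and 7 half steps from F𝄪 gives a perfect fifth.

perfect fifth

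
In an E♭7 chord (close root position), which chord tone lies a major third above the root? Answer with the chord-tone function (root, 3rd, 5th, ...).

3rd

Spelling the chord: E♭-G-B♭-D♭.
The root is E♭. A major third above E♭ is G.
G is the chord's 3rd.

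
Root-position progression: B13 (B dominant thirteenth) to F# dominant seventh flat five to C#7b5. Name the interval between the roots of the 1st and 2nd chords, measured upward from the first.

perfect fifth

The roots are B and F#.
From B to F# is 7 semitones, exactly the perfect fifth.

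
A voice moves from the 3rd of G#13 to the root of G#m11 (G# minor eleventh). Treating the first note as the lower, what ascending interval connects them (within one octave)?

G#13 has B# as its 3rd, and G#m11 (G# minor eleventh) has G# as its root.
From B# to G#: 8 semitones over a sixth = minor.

minor sixth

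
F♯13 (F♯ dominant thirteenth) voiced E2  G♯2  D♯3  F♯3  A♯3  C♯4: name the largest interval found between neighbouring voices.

Adjacent intervals: E2→G♯2 = major third; G♯2→D♯3 = perfect fifth; D♯3→F♯3 = minor third; F♯3→A♯3 = major third; A♯3→C♯4 = minor third.
The largest is G♯2 to D♯3, a perfect fifth (7 semitones).

perfect fifth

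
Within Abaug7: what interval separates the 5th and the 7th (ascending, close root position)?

Ab7#5: Ab–C–E–Gb.
So we need the interval from E up to Gb.
E up to Gb is 2 semitones, a whole step narrower than a major third, so the interval is diminished.

diminished 3rd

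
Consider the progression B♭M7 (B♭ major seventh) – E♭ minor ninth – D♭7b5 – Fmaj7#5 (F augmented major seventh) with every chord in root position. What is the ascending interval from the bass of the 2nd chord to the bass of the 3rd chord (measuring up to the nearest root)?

minor 7th

The roots are E♭ and D♭.
E♭ up to D♭ is 10 semitones, a half step narrower than a major seventh, so the interval is minor.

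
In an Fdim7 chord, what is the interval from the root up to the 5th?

diminished fifth

Spelling the chord: F–Ab–Cb–Ebb.
Root = F; 5th = Cb.
F up to Cb is 6 semitones, a half step narrower than a perfect fifth, so the interval is diminished.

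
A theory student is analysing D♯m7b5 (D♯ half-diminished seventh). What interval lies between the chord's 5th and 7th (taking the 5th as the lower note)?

D♯m7b5: D♯-F♯-A-C♯.
That puts A below C♯.
A up to C♯ spans 3 letter names and 4 semitones — a major third.

major third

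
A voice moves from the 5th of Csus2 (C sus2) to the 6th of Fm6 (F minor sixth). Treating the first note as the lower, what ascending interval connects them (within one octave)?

perfect 5th

Csus2 (C sus2) has G as its 5th, and Fm6 (F minor sixth) has D as its 6th.
Counting 5 letters and 7 half steps from G gives a perfect fifth.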